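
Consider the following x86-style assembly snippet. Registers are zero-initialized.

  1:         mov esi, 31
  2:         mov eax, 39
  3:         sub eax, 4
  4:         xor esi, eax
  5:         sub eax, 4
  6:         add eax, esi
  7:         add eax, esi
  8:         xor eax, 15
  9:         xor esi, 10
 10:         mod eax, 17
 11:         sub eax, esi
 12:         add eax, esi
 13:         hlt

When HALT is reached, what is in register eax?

after mov esi, 31: esi=31
after mov eax, 39: eax=39
after sub eax, 4: eax=39-4=35
after xor esi, eax: esi=31^35=60
after sub eax, 4: eax=35-4=31
after add eax, esi: eax=31+60=91
after add eax, esi: eax=91+60=151
after xor eax, 15: eax=151^15=152
after xor esi, 10: esi=60^10=54
after mod eax, 17: eax=152%17=16
after sub eax, esi: eax=16-54=-38
after add eax, esi: eax=(-38)+54=16
halt.

16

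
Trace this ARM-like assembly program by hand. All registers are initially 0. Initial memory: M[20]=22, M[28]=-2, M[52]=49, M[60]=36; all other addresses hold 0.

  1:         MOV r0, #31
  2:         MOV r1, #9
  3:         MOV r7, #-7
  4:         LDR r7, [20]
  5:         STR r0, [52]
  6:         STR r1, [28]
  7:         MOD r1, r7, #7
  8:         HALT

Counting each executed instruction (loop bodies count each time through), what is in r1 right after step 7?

1

r0=31
r1=9
r7=-7
r7=M[20]=22
STR r0, [52] → M[52]=31
STR r1, [28] → M[28]=9
r1=22%7=1
After step 7: r1 = 1.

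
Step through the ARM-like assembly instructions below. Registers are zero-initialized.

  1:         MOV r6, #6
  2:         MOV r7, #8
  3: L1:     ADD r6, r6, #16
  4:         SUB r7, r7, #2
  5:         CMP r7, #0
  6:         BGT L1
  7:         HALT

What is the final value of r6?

70

after MOV r6, #6: r6=6
after MOV r7, #8: r7=8
after ADD r6, r6, #16: r6=6+16=22
after SUB r7, r7, #2: r7=8-2=6
CMP r7, #0  (cmp 6,0)
BGT L1: taken
after ADD r6, r6, #16: r6=22+16=38
after SUB r7, r7, #2: r7=6-2=4
CMP r7, #0  (cmp 4,0)
BGT L1: taken
after ADD r6, r6, #16: r6=38+16=54
after SUB r7, r7, #2: r7=4-2=2
CMP r7, #0  (cmp 2,0)
BGT L1: taken
after ADD r6, r6, #16: r6=54+16=70
after SUB r7, r7, #2: r7=2-2=0
CMP r7, #0  (cmp 0,0)
BGT L1: not taken
halt.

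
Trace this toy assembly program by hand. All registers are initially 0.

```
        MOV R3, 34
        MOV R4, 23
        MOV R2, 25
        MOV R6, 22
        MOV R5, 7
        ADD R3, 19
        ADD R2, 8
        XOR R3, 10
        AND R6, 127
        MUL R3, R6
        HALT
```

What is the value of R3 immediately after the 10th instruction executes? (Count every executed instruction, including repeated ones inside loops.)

R3=34
R4=23
R2=25
R6=22
R5=7
R3=34+19=53
R2=25+8=33
R3=53^10=63
R6=22&127=22
R3=63*22=1386
After step 10: R3 = 1386.

1386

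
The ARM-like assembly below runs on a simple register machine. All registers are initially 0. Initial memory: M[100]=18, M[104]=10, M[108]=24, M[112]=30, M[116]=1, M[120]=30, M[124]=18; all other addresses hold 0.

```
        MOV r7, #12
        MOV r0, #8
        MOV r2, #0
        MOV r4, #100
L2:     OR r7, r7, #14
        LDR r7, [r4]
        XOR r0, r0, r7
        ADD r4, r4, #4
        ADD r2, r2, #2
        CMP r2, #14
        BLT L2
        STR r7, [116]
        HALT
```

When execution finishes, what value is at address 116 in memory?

18

MOV r7, #12 → r7=12
MOV r0, #8 → r0=8
MOV r2, #0 → r2=0
MOV r4, #100 → r4=100
OR r7, r7, #14 → r7=12|14=14
LDR r7, [r4] → r7=M[100]=18
XOR r0, r0, r7 → r0=8^18=26
ADD r4, r4, #4 → r4=100+4=104
ADD r2, r2, #2 → r2=0+2=2
CMP r2, #14  (cmp 2,14)
BLT L2: taken
OR r7, r7, #14 → r7=18|14=30
LDR r7, [r4] → r7=M[104]=10
XOR r0, r0, r7 → r0=26^10=16
ADD r4, r4, #4 → r4=104+4=108
ADD r2, r2, #2 → r2=2+2=4
CMP r2, #14  (cmp 4,14)
BLT L2: taken
OR r7, r7, #14 → r7=10|14=14
LDR r7, [r4] → r7=M[108]=24
XOR r0, r0, r7 → r0=16^24=8
ADD r4, r4, #4 → r4=108+4=112
ADD r2, r2, #2 → r2=4+2=6
CMP r2, #14  (cmp 6,14)
BLT L2: taken
OR r7, r7, #14 → r7=24|14=30
LDR r7, [r4] → r7=M[112]=30
XOR r0, r0, r7 → r0=8^30=22
ADD r4, r4, #4 → r4=112+4=116
ADD r2, r2, #2 → r2=6+2=8
CMP r2, #14  (cmp 8,14)
BLT L2: taken
OR r7, r7, #14 → r7=30|14=30
LDR r7, [r4] → r7=M[116]=1
XOR r0, r0, r7 → r0=22^1=23
ADD r4, r4, #4 → r4=116+4=120
ADD r2, r2, #2 → r2=8+2=10
CMP r2, #14  (cmp 10,14)
BLT L2: taken
OR r7, r7, #14 → r7=1|14=15
LDR r7, [r4] → r7=M[120]=30
XOR r0, r0, r7 → r0=23^30=9
ADD r4, r4, #4 → r4=120+4=124
ADD r2, r2, #2 → r2=10+2=12
CMP r2, #14  (cmp 12,14)
BLT L2: taken
OR r7, r7, #14 → r7=30|14=30
LDR r7, [r4] → r7=M[124]=18
XOR r0, r0, r7 → r0=9^18=27
ADD r4, r4, #4 → r4=124+4=128
ADD r2, r2, #2 → r2=12+2=14
CMP r2, #14  (cmp 14,14)
BLT L2: not taken
STR r7, [116] → M[116]=18
halt.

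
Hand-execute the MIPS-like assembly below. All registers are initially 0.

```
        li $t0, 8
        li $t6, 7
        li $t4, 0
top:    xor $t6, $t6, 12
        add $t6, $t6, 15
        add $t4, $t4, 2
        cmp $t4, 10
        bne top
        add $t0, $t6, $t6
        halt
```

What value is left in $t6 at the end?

94

after li $t0, 8: $t0=8
after li $t6, 7: $t6=7
after li $t4, 0: $t4=0
after xor $t6, $t6, 12: $t6=7^12=11
after add $t6, $t6, 15: $t6=11+15=26
after add $t4, $t4, 2: $t4=0+2=2
cmp $t4, 10  (cmp 2,10)
bne top: taken
after xor $t6, $t6, 12: $t6=26^12=22
after add $t6, $t6, 15: $t6=22+15=37
after add $t4, $t4, 2: $t4=2+2=4
cmp $t4, 10  (cmp 4,10)
bne top: taken
after xor $t6, $t6, 12: $t6=37^12=41
after add $t6, $t6, 15: $t6=41+15=56
after add $t4, $t4, 2: $t4=4+2=6
cmp $t4, 10  (cmp 6,10)
bne top: taken
after xor $t6, $t6, 12: $t6=56^12=52
after add $t6, $t6, 15: $t6=52+15=67
after add $t4, $t4, 2: $t4=6+2=8
cmp $t4, 10  (cmp 8,10)
bne top: taken
after xor $t6, $t6, 12: $t6=67^12=79
after add $t6, $t6, 15: $t6=79+15=94
after add $t4, $t4, 2: $t4=8+2=10
cmp $t4, 10  (cmp 10,10)
bne top: not taken
after add $t0, $t6, $t6: $t0=94+94=188
halt.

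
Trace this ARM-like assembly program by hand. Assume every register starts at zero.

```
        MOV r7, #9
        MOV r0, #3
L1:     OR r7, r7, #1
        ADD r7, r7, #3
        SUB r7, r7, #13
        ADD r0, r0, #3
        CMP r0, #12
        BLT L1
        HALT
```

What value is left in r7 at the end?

MOV r7, #9 → r7=9
MOV r0, #3 → r0=3
OR r7, r7, #1 → r7=9|1=9
ADD r7, r7, #3 → r7=9+3=12
SUB r7, r7, #13 → r7=12-13=-1
ADD r0, r0, #3 → r0=3+3=6
CMP r0, #12  (cmp 6,12)
BLT L1: taken
OR r7, r7, #1 → r7=(-1)|1=-1
ADD r7, r7, #3 → r7=(-1)+3=2
SUB r7, r7, #13 → r7=2-13=-11
ADD r0, r0, #3 → r0=6+3=9
CMP r0, #12  (cmp 9,12)
BLT L1: taken
OR r7, r7, #1 → r7=(-11)|1=-11
ADD r7, r7, #3 → r7=(-11)+3=-8
SUB r7, r7, #13 → r7=(-8)-13=-21
ADD r0, r0, #3 → r0=9+3=12
CMP r0, #12  (cmp 12,12)
BLT L1: not taken
halt.

-21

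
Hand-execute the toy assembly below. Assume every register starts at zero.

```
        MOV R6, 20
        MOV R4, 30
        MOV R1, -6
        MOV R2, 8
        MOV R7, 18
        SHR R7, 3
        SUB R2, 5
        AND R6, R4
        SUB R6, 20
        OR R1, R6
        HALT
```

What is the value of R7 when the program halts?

2

after MOV R6, 20: R6=20
after MOV R4, 30: R4=30
after MOV R1, -6: R1=-6
after MOV R2, 8: R2=8
after MOV R7, 18: R7=18
after SHR R7, 3: R7=18>>3=2
after SUB R2, 5: R2=8-5=3
after AND R6, R4: R6=20&30=20
after SUB R6, 20: R6=20-20=0
after OR R1, R6: R1=(-6)|0=-6
halt.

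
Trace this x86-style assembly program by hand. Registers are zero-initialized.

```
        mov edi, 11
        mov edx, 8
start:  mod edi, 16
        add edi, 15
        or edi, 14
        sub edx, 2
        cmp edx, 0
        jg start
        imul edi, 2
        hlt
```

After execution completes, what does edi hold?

after mov edi, 11: edi=11
after mov edx, 8: edx=8
after mod edi, 16: edi=11%16=11
after add edi, 15: edi=11+15=26
after or edi, 14: edi=26|14=30
after sub edx, 2: edx=8-2=6
cmp edx, 0  (cmp 6,0)
jg start: taken
after mod edi, 16: edi=30%16=14
after add edi, 15: edi=14+15=29
after or edi, 14: edi=29|14=31
after sub edx, 2: edx=6-2=4
cmp edx, 0  (cmp 4,0)
jg start: taken
after mod edi, 16: edi=31%16=15
after add edi, 15: edi=15+15=30
after or edi, 14: edi=30|14=30
after sub edx, 2: edx=4-2=2
cmp edx, 0  (cmp 2,0)
jg start: taken
after mod edi, 16: edi=30%16=14
after add edi, 15: edi=14+15=29
after or edi, 14: edi=29|14=31
after sub edx, 2: edx=2-2=0
cmp edx, 0  (cmp 0,0)
jg start: not taken
after imul edi, 2: edi=31*2=62
halt.

62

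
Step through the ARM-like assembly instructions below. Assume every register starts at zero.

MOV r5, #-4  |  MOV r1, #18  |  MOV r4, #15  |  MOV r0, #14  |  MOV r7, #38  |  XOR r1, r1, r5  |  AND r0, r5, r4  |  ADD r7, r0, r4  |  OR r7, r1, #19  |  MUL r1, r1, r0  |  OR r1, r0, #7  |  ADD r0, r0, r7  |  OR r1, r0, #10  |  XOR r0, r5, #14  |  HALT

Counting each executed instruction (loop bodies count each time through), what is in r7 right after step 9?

after MOV r5, #-4: r5=-4
after MOV r1, #18: r1=18
after MOV r4, #15: r4=15
after MOV r0, #14: r0=14
after MOV r7, #38: r7=38
after XOR r1, r1, r5: r1=18^(-4)=-18
after AND r0, r5, r4: r0=(-4)&15=12
after ADD r7, r0, r4: r7=12+15=27
after OR r7, r1, #19: r7=(-18)|19=-1
After step 9: r7 = -1.

-1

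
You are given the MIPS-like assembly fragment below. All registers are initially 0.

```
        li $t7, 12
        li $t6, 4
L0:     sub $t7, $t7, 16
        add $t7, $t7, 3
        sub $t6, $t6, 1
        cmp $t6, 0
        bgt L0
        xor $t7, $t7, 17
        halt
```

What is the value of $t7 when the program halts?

after li $t7, 12: $t7=12
after li $t6, 4: $t6=4
after sub $t7, $t7, 16: $t7=12-16=-4
after add $t7, $t7, 3: $t7=(-4)+3=-1
after sub $t6, $t6, 1: $t6=4-1=3
cmp $t6, 0  (cmp 3,0)
bgt L0: taken
after sub $t7, $t7, 16: $t7=(-1)-16=-17
after add $t7, $t7, 3: $t7=(-17)+3=-14
after sub $t6, $t6, 1: $t6=3-1=2
cmp $t6, 0  (cmp 2,0)
bgt L0: taken
after sub $t7, $t7, 16: $t7=(-14)-16=-30
after add $t7, $t7, 3: $t7=(-30)+3=-27
after sub $t6, $t6, 1: $t6=2-1=1
cmp $t6, 0  (cmp 1,0)
bgt L0: taken
after sub $t7, $t7, 16: $t7=(-27)-16=-43
after add $t7, $t7, 3: $t7=(-43)+3=-40
after sub $t6, $t6, 1: $t6=1-1=0
cmp $t6, 0  (cmp 0,0)
bgt L0: not taken
after xor $t7, $t7, 17: $t7=(-40)^17=-55
halt.

-55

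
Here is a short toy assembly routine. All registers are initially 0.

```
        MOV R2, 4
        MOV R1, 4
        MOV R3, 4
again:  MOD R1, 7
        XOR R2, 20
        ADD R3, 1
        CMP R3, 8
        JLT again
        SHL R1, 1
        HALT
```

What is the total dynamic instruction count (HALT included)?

after MOV R2, 4: R2=4
after MOV R1, 4: R1=4
after MOV R3, 4: R3=4
after MOD R1, 7: R1=4%7=4
after XOR R2, 20: R2=4^20=16
after ADD R3, 1: R3=4+1=5
CMP R3, 8  (cmp 5,8)
JLT again: taken
after MOD R1, 7: R1=4%7=4
after XOR R2, 20: R2=16^20=4
after ADD R3, 1: R3=5+1=6
CMP R3, 8  (cmp 6,8)
JLT again: taken
after MOD R1, 7: R1=4%7=4
after XOR R2, 20: R2=4^20=16
after ADD R3, 1: R3=6+1=7
CMP R3, 8  (cmp 7,8)
JLT again: taken
after MOD R1, 7: R1=4%7=4
after XOR R2, 20: R2=16^20=4
after ADD R3, 1: R3=7+1=8
CMP R3, 8  (cmp 8,8)
JLT again: not taken
after SHL R1, 1: R1=4<<1=8
halt.
Total executed instructions: 25.

25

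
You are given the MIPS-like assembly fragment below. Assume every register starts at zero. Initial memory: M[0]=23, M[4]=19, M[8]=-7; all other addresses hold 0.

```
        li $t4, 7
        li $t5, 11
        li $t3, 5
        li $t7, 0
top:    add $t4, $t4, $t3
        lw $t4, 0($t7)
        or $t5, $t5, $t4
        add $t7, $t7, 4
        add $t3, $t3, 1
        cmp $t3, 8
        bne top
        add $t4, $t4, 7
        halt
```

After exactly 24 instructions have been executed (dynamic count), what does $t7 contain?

12

li $t4, 7 → $t4=7
li $t5, 11 → $t5=11
li $t3, 5 → $t3=5
li $t7, 0 → $t7=0
add $t4, $t4, $t3 → $t4=7+5=12
lw $t4, 0($t7) → $t4=M[0]=23
or $t5, $t5, $t4 → $t5=11|23=31
add $t7, $t7, 4 → $t7=0+4=4
add $t3, $t3, 1 → $t3=5+1=6
cmp $t3, 8  (cmp 6,8)
bne top: taken
add $t4, $t4, $t3 → $t4=23+6=29
lw $t4, 0($t7) → $t4=M[4]=19
or $t5, $t5, $t4 → $t5=31|19=31
add $t7, $t7, 4 → $t7=4+4=8
add $t3, $t3, 1 → $t3=6+1=7
cmp $t3, 8  (cmp 7,8)
bne top: taken
add $t4, $t4, $t3 → $t4=19+7=26
lw $t4, 0($t7) → $t4=M[8]=-7
or $t5, $t5, $t4 → $t5=31|(-7)=-1
add $t7, $t7, 4 → $t7=8+4=12
add $t3, $t3, 1 → $t3=7+1=8
cmp $t3, 8  (cmp 8,8)
After step 24: $t7 = 12.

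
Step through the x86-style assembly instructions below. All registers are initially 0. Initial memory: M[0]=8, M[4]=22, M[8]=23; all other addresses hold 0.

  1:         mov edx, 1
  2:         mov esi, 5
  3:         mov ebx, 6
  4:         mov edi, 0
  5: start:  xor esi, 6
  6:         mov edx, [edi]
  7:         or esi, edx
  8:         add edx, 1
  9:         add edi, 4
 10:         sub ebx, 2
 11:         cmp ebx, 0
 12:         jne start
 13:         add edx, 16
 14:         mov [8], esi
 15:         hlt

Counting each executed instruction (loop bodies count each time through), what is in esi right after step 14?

after mov edx, 1: edx=1
after mov esi, 5: esi=5
after mov ebx, 6: ebx=6
after mov edi, 0: edi=0
after xor esi, 6: esi=5^6=3
after mov edx, [edi]: edx=M[0]=8
after or esi, edx: esi=3|8=11
after add edx, 1: edx=8+1=9
after add edi, 4: edi=0+4=4
after sub ebx, 2: ebx=6-2=4
cmp ebx, 0  (cmp 4,0)
jne start: taken
after xor esi, 6: esi=11^6=13
after mov edx, [edi]: edx=M[4]=22
After step 14: esi = 13.

13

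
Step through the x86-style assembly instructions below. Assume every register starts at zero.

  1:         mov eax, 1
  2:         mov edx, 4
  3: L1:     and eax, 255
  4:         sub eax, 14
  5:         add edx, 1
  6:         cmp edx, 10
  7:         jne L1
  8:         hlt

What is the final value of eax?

eax=1
edx=4
eax=1&255=1
eax=1-14=-13
edx=4+1=5
cmp edx, 10  (cmp 5,10)
jne L1: taken
eax=(-13)&255=243
eax=243-14=229
edx=5+1=6
cmp edx, 10  (cmp 6,10)
jne L1: taken
eax=229&255=229
eax=229-14=215
edx=6+1=7
cmp edx, 10  (cmp 7,10)
jne L1: taken
eax=215&255=215
eax=215-14=201
edx=7+1=8
cmp edx, 10  (cmp 8,10)
jne L1: taken
eax=201&255=201
eax=201-14=187
edx=8+1=9
cmp edx, 10  (cmp 9,10)
jne L1: taken
eax=187&255=187
eax=187-14=173
edx=9+1=10
cmp edx, 10  (cmp 10,10)
jne L1: not taken
halt.

173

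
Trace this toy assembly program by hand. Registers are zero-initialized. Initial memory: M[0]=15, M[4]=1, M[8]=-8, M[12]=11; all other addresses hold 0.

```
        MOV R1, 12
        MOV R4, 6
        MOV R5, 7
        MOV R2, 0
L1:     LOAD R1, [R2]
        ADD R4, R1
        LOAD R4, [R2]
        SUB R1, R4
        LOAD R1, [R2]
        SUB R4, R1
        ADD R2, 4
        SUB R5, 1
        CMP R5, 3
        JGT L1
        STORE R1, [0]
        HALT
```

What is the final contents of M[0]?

R1=12
R4=6
R5=7
R2=0
R1=M[0]=15
R4=6+15=21
R4=M[0]=15
R1=15-15=0
R1=M[0]=15
R4=15-15=0
R2=0+4=4
R5=7-1=6
CMP R5, 3  (cmp 6,3)
JGT L1: taken
R1=M[4]=1
R4=0+1=1
R4=M[4]=1
R1=1-1=0
R1=M[4]=1
R4=1-1=0
R2=4+4=8
R5=6-1=5
CMP R5, 3  (cmp 5,3)
JGT L1: taken
R1=M[8]=-8
R4=0+(-8)=-8
R4=M[8]=-8
R1=(-8)-(-8)=0
R1=M[8]=-8
R4=(-8)-(-8)=0
R2=8+4=12
R5=5-1=4
CMP R5, 3  (cmp 4,3)
JGT L1: taken
R1=M[12]=11
R4=0+11=11
R4=M[12]=11
R1=11-11=0
R1=M[12]=11
R4=11-11=0
R2=12+4=16
R5=4-1=3
CMP R5, 3  (cmp 3,3)
JGT L1: not taken
STORE R1, [0] → M[0]=11
halt.

11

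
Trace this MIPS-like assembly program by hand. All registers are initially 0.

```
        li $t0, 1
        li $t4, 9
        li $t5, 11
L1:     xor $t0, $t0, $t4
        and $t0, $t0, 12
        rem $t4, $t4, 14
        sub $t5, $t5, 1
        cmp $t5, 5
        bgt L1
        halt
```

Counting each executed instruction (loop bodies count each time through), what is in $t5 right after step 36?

6

after li $t0, 1: $t0=1
after li $t4, 9: $t4=9
after li $t5, 11: $t5=11
after xor $t0, $t0, $t4: $t0=1^9=8
after and $t0, $t0, 12: $t0=8&12=8
after rem $t4, $t4, 14: $t4=9%14=9
after sub $t5, $t5, 1: $t5=11-1=10
cmp $t5, 5  (cmp 10,5)
bgt L1: taken
after xor $t0, $t0, $t4: $t0=8^9=1
after and $t0, $t0, 12: $t0=1&12=0
after rem $t4, $t4, 14: $t4=9%14=9
after sub $t5, $t5, 1: $t5=10-1=9
cmp $t5, 5  (cmp 9,5)
bgt L1: taken
after xor $t0, $t0, $t4: $t0=0^9=9
after and $t0, $t0, 12: $t0=9&12=8
after rem $t4, $t4, 14: $t4=9%14=9
after sub $t5, $t5, 1: $t5=9-1=8
cmp $t5, 5  (cmp 8,5)
bgt L1: taken
after xor $t0, $t0, $t4: $t0=8^9=1
after and $t0, $t0, 12: $t0=1&12=0
after rem $t4, $t4, 14: $t4=9%14=9
after sub $t5, $t5, 1: $t5=8-1=7
cmp $t5, 5  (cmp 7,5)
bgt L1: taken
after xor $t0, $t0, $t4: $t0=0^9=9
after and $t0, $t0, 12: $t0=9&12=8
after rem $t4, $t4, 14: $t4=9%14=9
after sub $t5, $t5, 1: $t5=7-1=6
cmp $t5, 5  (cmp 6,5)
bgt L1: taken
after xor $t0, $t0, $t4: $t0=8^9=1
after and $t0, $t0, 12: $t0=1&12=0
after rem $t4, $t4, 14: $t4=9%14=9
After step 36: $t5 = 6.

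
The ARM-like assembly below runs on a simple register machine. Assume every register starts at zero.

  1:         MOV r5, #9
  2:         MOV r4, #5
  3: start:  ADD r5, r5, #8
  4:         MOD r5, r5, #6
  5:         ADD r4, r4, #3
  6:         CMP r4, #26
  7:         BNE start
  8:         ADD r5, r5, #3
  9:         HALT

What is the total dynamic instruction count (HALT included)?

39

MOV r5, #9 → r5=9
MOV r4, #5 → r4=5
ADD r5, r5, #8 → r5=9+8=17
MOD r5, r5, #6 → r5=17%6=5
ADD r4, r4, #3 → r4=5+3=8
CMP r4, #26  (cmp 8,26)
BNE start: taken
ADD r5, r5, #8 → r5=5+8=13
MOD r5, r5, #6 → r5=13%6=1
ADD r4, r4, #3 → r4=8+3=11
CMP r4, #26  (cmp 11,26)
BNE start: taken
ADD r5, r5, #8 → r5=1+8=9
MOD r5, r5, #6 → r5=9%6=3
ADD r4, r4, #3 → r4=11+3=14
CMP r4, #26  (cmp 14,26)
BNE start: taken
ADD r5, r5, #8 → r5=3+8=11
MOD r5, r5, #6 → r5=11%6=5
ADD r4, r4, #3 → r4=14+3=17
CMP r4, #26  (cmp 17,26)
BNE start: taken
ADD r5, r5, #8 → r5=5+8=13
MOD r5, r5, #6 → r5=13%6=1
ADD r4, r4, #3 → r4=17+3=20
CMP r4, #26  (cmp 20,26)
BNE start: taken
ADD r5, r5, #8 → r5=1+8=9
MOD r5, r5, #6 → r5=9%6=3
ADD r4, r4, #3 → r4=20+3=23
CMP r4, #26  (cmp 23,26)
BNE start: taken
ADD r5, r5, #8 → r5=3+8=11
MOD r5, r5, #6 → r5=11%6=5
ADD r4, r4, #3 → r4=23+3=26
CMP r4, #26  (cmp 26,26)
BNE start: not taken
ADD r5, r5, #3 → r5=5+3=8
halt.
Total executed instructions: 39.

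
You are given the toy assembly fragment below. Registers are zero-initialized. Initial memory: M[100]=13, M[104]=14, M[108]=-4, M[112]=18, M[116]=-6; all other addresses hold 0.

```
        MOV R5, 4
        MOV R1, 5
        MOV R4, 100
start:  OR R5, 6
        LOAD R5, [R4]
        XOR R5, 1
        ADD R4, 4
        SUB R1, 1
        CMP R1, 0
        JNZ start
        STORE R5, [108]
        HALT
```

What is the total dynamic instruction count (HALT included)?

R5=4
R1=5
R4=100
R5=4|6=6
R5=M[100]=13
R5=13^1=12
R4=100+4=104
R1=5-1=4
CMP R1, 0  (cmp 4,0)
JNZ start: taken
R5=12|6=14
R5=M[104]=14
R5=14^1=15
R4=104+4=108
R1=4-1=3
CMP R1, 0  (cmp 3,0)
JNZ start: taken
R5=15|6=15
R5=M[108]=-4
R5=(-4)^1=-3
R4=108+4=112
R1=3-1=2
CMP R1, 0  (cmp 2,0)
JNZ start: taken
R5=(-3)|6=-1
R5=M[112]=18
R5=18^1=19
R4=112+4=116
R1=2-1=1
CMP R1, 0  (cmp 1,0)
JNZ start: taken
R5=19|6=23
R5=M[116]=-6
R5=(-6)^1=-5
R4=116+4=120
R1=1-1=0
CMP R1, 0  (cmp 0,0)
JNZ start: not taken
STORE R5, [108] → M[108]=-5
halt.
Total executed instructions: 40.

40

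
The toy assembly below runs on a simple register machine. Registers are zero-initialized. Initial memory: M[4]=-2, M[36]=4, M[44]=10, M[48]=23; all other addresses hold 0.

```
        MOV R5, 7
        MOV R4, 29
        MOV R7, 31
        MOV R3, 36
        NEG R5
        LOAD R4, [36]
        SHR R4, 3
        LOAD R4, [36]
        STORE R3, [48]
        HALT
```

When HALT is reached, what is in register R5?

-7

MOV R5, 7 → R5=7
MOV R4, 29 → R4=29
MOV R7, 31 → R7=31
MOV R3, 36 → R3=36
NEG R5 → R5=-(7)=-7
LOAD R4, [36] → R4=M[36]=4
SHR R4, 3 → R4=4>>3=0
LOAD R4, [36] → R4=M[36]=4
STORE R3, [48] → M[48]=36
halt.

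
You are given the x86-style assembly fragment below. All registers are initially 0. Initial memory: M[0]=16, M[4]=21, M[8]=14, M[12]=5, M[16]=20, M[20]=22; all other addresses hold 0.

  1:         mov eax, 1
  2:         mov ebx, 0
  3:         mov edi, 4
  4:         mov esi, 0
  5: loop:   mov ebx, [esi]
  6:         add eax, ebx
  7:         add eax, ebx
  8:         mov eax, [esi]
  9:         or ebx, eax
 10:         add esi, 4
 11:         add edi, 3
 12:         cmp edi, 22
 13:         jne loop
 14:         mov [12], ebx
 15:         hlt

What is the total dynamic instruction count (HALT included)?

mov eax, 1 → eax=1
mov ebx, 0 → ebx=0
mov edi, 4 → edi=4
mov esi, 0 → esi=0
mov ebx, [esi] → ebx=M[0]=16
add eax, ebx → eax=1+16=17
add eax, ebx → eax=17+16=33
mov eax, [esi] → eax=M[0]=16
or ebx, eax → ebx=16|16=16
add esi, 4 → esi=0+4=4
add edi, 3 → edi=4+3=7
cmp edi, 22  (cmp 7,22)
jne loop: taken
mov ebx, [esi] → ebx=M[4]=21
add eax, ebx → eax=16+21=37
add eax, ebx → eax=37+21=58
mov eax, [esi] → eax=M[4]=21
or ebx, eax → ebx=21|21=21
add esi, 4 → esi=4+4=8
add edi, 3 → edi=7+3=10
cmp edi, 22  (cmp 10,22)
jne loop: taken
mov ebx, [esi] → ebx=M[8]=14
add eax, ebx → eax=21+14=35
add eax, ebx → eax=35+14=49
mov eax, [esi] → eax=M[8]=14
or ebx, eax → ebx=14|14=14
add esi, 4 → esi=8+4=12
add edi, 3 → edi=10+3=13
cmp edi, 22  (cmp 13,22)
jne loop: taken
mov ebx, [esi] → ebx=M[12]=5
add eax, ebx → eax=14+5=19
add eax, ebx → eax=19+5=24
mov eax, [esi] → eax=M[12]=5
or ebx, eax → ebx=5|5=5
add esi, 4 → esi=12+4=16
add edi, 3 → edi=13+3=16
cmp edi, 22  (cmp 16,22)
jne loop: taken
mov ebx, [esi] → ebx=M[16]=20
add eax, ebx → eax=5+20=25
add eax, ebx → eax=25+20=45
mov eax, [esi] → eax=M[16]=20
or ebx, eax → ebx=20|20=20
add esi, 4 → esi=16+4=20
add edi, 3 → edi=16+3=19
cmp edi, 22  (cmp 19,22)
jne loop: taken
mov ebx, [esi] → ebx=M[20]=22
add eax, ebx → eax=20+22=42
add eax, ebx → eax=42+22=64
mov eax, [esi] → eax=M[20]=22
or ebx, eax → ebx=22|22=22
add esi, 4 → esi=20+4=24
add edi, 3 → edi=19+3=22
cmp edi, 22  (cmp 22,22)
jne loop: not taken
mov [12], ebx → M[12]=22
halt.
Total executed instructions: 60.

60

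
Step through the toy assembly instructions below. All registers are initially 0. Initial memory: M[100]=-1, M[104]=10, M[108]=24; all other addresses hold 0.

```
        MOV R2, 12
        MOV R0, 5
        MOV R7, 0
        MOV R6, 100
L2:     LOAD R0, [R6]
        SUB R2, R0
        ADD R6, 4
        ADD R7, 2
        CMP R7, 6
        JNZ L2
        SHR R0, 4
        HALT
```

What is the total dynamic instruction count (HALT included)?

after MOV R2, 12: R2=12
after MOV R0, 5: R0=5
after MOV R7, 0: R7=0
after MOV R6, 100: R6=100
after LOAD R0, [R6]: R0=M[100]=-1
after SUB R2, R0: R2=12-(-1)=13
after ADD R6, 4: R6=100+4=104
after ADD R7, 2: R7=0+2=2
CMP R7, 6  (cmp 2,6)
JNZ L2: taken
after LOAD R0, [R6]: R0=M[104]=10
after SUB R2, R0: R2=13-10=3
after ADD R6, 4: R6=104+4=108
after ADD R7, 2: R7=2+2=4
CMP R7, 6  (cmp 4,6)
JNZ L2: taken
after LOAD R0, [R6]: R0=M[108]=24
after SUB R2, R0: R2=3-24=-21
after ADD R6, 4: R6=108+4=112
after ADD R7, 2: R7=4+2=6
CMP R7, 6  (cmp 6,6)
JNZ L2: not taken
after SHR R0, 4: R0=24>>4=1
halt.
Total executed instructions: 24.

24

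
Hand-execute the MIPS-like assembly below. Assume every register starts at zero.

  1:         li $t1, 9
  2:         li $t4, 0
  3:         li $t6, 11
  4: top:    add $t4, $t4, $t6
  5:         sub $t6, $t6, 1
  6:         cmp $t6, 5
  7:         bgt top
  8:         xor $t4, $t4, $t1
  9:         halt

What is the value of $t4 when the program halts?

$t1=9
$t4=0
$t6=11
$t4=0+11=11
$t6=11-1=10
cmp $t6, 5  (cmp 10,5)
bgt top: taken
$t4=11+10=21
$t6=10-1=9
cmp $t6, 5  (cmp 9,5)
bgt top: taken
$t4=21+9=30
$t6=9-1=8
cmp $t6, 5  (cmp 8,5)
bgt top: taken
$t4=30+8=38
$t6=8-1=7
cmp $t6, 5  (cmp 7,5)
bgt top: taken
$t4=38+7=45
$t6=7-1=6
cmp $t6, 5  (cmp 6,5)
bgt top: taken
$t4=45+6=51
$t6=6-1=5
cmp $t6, 5  (cmp 5,5)
bgt top: not taken
$t4=51^9=58
halt.

58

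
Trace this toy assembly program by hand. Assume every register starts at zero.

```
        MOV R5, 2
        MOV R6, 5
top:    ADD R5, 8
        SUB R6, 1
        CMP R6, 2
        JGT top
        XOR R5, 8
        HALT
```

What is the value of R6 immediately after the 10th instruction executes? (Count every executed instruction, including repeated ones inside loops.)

3

R5=2
R6=5
R5=2+8=10
R6=5-1=4
CMP R6, 2  (cmp 4,2)
JGT top: taken
R5=10+8=18
R6=4-1=3
CMP R6, 2  (cmp 3,2)
JGT top: taken
After step 10: R6 = 3.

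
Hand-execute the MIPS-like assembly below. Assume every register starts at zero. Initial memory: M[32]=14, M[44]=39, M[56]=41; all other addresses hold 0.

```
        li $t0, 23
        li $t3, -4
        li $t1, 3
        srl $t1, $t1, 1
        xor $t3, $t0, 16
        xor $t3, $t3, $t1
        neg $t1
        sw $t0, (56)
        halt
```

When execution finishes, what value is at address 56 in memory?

23

after li $t0, 23: $t0=23
after li $t3, -4: $t3=-4
after li $t1, 3: $t1=3
after srl $t1, $t1, 1: $t1=3>>1=1
after xor $t3, $t0, 16: $t3=23^16=7
after xor $t3, $t3, $t1: $t3=7^1=6
after neg $t1: $t1=-(1)=-1
sw $t0, (56) → M[56]=23
halt.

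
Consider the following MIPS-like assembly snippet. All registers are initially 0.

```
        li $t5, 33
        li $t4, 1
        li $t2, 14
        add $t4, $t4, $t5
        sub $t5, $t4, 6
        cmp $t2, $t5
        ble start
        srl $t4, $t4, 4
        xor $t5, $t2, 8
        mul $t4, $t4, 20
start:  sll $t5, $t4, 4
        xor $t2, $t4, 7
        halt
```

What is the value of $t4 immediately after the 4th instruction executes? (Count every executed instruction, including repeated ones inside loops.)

34

$t5=33
$t4=1
$t2=14
$t4=1+33=34
After step 4: $t4 = 34.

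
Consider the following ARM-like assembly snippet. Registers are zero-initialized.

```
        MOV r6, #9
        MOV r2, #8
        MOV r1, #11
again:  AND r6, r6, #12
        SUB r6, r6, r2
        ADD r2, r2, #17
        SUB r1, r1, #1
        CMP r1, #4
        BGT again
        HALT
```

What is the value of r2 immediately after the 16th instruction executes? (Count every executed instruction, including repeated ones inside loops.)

MOV r6, #9 → r6=9
MOV r2, #8 → r2=8
MOV r1, #11 → r1=11
AND r6, r6, #12 → r6=9&12=8
SUB r6, r6, r2 → r6=8-8=0
ADD r2, r2, #17 → r2=8+17=25
SUB r1, r1, #1 → r1=11-1=10
CMP r1, #4  (cmp 10,4)
BGT again: taken
AND r6, r6, #12 → r6=0&12=0
SUB r6, r6, r2 → r6=0-25=-25
ADD r2, r2, #17 → r2=25+17=42
SUB r1, r1, #1 → r1=10-1=9
CMP r1, #4  (cmp 9,4)
BGT again: taken
AND r6, r6, #12 → r6=(-25)&12=4
After step 16: r2 = 42.

42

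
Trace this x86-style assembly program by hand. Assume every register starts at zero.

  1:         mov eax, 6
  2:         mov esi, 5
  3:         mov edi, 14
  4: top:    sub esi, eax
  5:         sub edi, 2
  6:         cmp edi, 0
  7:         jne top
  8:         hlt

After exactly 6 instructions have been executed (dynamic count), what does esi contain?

-1

eax=6
esi=5
edi=14
esi=5-6=-1
edi=14-2=12
cmp edi, 0  (cmp 12,0)
After step 6: esi = -1.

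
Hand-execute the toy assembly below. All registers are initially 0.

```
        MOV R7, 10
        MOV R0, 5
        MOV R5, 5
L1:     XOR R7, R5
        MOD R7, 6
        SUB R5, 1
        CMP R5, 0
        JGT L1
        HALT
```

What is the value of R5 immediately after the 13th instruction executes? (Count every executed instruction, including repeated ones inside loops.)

3

R7=10
R0=5
R5=5
R7=10^5=15
R7=15%6=3
R5=5-1=4
CMP R5, 0  (cmp 4,0)
JGT L1: taken
R7=3^4=7
R7=7%6=1
R5=4-1=3
CMP R5, 0  (cmp 3,0)
JGT L1: taken
After step 13: R5 = 3.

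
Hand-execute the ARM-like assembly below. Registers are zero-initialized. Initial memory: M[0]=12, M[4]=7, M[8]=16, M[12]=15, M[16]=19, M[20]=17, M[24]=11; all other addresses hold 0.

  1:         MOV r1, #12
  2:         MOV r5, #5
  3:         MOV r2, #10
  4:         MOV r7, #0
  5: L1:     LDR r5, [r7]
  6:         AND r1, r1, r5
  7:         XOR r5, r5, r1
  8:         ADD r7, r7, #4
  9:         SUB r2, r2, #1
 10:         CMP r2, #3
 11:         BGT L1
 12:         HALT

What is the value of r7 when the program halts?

r1=12
r5=5
r2=10
r7=0
r5=M[0]=12
r1=12&12=12
r5=12^12=0
r7=0+4=4
r2=10-1=9
CMP r2, #3  (cmp 9,3)
BGT L1: taken
r5=M[4]=7
r1=12&7=4
r5=7^4=3
r7=4+4=8
r2=9-1=8
CMP r2, #3  (cmp 8,3)
BGT L1: taken
r5=M[8]=16
r1=4&16=0
r5=16^0=16
r7=8+4=12
r2=8-1=7
CMP r2, #3  (cmp 7,3)
BGT L1: taken
r5=M[12]=15
r1=0&15=0
r5=15^0=15
r7=12+4=16
r2=7-1=6
CMP r2, #3  (cmp 6,3)
BGT L1: taken
r5=M[16]=19
r1=0&19=0
r5=19^0=19
r7=16+4=20
r2=6-1=5
CMP r2, #3  (cmp 5,3)
BGT L1: taken
r5=M[20]=17
r1=0&17=0
r5=17^0=17
r7=20+4=24
r2=5-1=4
CMP r2, #3  (cmp 4,3)
BGT L1: taken
r5=M[24]=11
r1=0&11=0
r5=11^0=11
r7=24+4=28
r2=4-1=3
CMP r2, #3  (cmp 3,3)
BGT L1: not taken
halt.

28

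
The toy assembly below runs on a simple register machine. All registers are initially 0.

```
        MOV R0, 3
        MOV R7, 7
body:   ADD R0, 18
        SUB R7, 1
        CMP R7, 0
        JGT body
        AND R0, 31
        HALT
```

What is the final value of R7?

R0=3
R7=7
R0=3+18=21
R7=7-1=6
CMP R7, 0  (cmp 6,0)
JGT body: taken
R0=21+18=39
R7=6-1=5
CMP R7, 0  (cmp 5,0)
JGT body: taken
R0=39+18=57
R7=5-1=4
CMP R7, 0  (cmp 4,0)
JGT body: taken
R0=57+18=75
R7=4-1=3
CMP R7, 0  (cmp 3,0)
JGT body: taken
R0=75+18=93
R7=3-1=2
CMP R7, 0  (cmp 2,0)
JGT body: taken
R0=93+18=111
R7=2-1=1
CMP R7, 0  (cmp 1,0)
JGT body: taken
R0=111+18=129
R7=1-1=0
CMP R7, 0  (cmp 0,0)
JGT body: not taken
R0=129&31=1
halt.

0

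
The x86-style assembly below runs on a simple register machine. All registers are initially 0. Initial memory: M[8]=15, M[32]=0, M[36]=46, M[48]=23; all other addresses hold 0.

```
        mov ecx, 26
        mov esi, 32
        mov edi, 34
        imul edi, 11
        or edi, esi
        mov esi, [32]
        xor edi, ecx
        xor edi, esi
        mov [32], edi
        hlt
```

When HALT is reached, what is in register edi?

364

mov ecx, 26 → ecx=26
mov esi, 32 → esi=32
mov edi, 34 → edi=34
imul edi, 11 → edi=34*11=374
or edi, esi → edi=374|32=374
mov esi, [32] → esi=M[32]=0
xor edi, ecx → edi=374^26=364
xor edi, esi → edi=364^0=364
mov [32], edi → M[32]=364
halt.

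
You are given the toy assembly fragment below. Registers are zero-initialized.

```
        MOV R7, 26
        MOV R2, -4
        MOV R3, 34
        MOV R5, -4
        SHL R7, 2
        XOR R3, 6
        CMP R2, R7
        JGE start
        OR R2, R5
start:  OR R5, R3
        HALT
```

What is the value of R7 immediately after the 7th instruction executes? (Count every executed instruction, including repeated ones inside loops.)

104

MOV R7, 26 → R7=26
MOV R2, -4 → R2=-4
MOV R3, 34 → R3=34
MOV R5, -4 → R5=-4
SHL R7, 2 → R7=26<<2=104
XOR R3, 6 → R3=34^6=36
CMP R2, R7  (cmp -4,104)
After step 7: R7 = 104.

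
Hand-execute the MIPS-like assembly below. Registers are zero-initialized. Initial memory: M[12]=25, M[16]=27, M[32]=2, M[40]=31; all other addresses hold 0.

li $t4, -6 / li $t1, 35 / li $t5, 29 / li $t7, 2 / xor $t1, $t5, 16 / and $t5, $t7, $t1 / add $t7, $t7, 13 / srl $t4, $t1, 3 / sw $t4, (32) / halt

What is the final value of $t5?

0

$t4=-6
$t1=35
$t5=29
$t7=2
$t1=29^16=13
$t5=2&13=0
$t7=2+13=15
$t4=13>>3=1
sw $t4, (32) → M[32]=1
halt.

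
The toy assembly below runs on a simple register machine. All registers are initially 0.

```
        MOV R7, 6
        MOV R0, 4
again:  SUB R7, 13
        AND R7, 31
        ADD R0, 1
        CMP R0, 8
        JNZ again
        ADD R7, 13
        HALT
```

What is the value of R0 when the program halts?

8

MOV R7, 6 → R7=6
MOV R0, 4 → R0=4
SUB R7, 13 → R7=6-13=-7
AND R7, 31 → R7=(-7)&31=25
ADD R0, 1 → R0=4+1=5
CMP R0, 8  (cmp 5,8)
JNZ again: taken
SUB R7, 13 → R7=25-13=12
AND R7, 31 → R7=12&31=12
ADD R0, 1 → R0=5+1=6
CMP R0, 8  (cmp 6,8)
JNZ again: taken
SUB R7, 13 → R7=12-13=-1
AND R7, 31 → R7=(-1)&31=31
ADD R0, 1 → R0=6+1=7
CMP R0, 8  (cmp 7,8)
JNZ again: taken
SUB R7, 13 → R7=31-13=18
AND R7, 31 → R7=18&31=18
ADD R0, 1 → R0=7+1=8
CMP R0, 8  (cmp 8,8)
JNZ again: not taken
ADD R7, 13 → R7=18+13=31
halt.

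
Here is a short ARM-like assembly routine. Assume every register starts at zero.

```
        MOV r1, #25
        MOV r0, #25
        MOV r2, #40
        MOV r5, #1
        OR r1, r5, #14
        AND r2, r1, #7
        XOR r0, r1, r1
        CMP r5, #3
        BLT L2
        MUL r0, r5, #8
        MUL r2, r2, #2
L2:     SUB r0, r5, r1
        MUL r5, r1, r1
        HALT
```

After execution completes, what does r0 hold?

-14

r1=25
r0=25
r2=40
r5=1
r1=1|14=15
r2=15&7=7
r0=15^15=0
CMP r5, #3  (cmp 1,3)
BLT L2: taken
r0=1-15=-14
r5=15*15=225
halt.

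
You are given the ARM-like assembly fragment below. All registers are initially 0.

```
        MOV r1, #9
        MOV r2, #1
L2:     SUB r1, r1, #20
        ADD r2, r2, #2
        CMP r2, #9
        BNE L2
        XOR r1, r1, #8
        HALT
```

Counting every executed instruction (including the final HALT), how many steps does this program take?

20

after MOV r1, #9: r1=9
after MOV r2, #1: r2=1
after SUB r1, r1, #20: r1=9-20=-11
after ADD r2, r2, #2: r2=1+2=3
CMP r2, #9  (cmp 3,9)
BNE L2: taken
after SUB r1, r1, #20: r1=(-11)-20=-31
after ADD r2, r2, #2: r2=3+2=5
CMP r2, #9  (cmp 5,9)
BNE L2: taken
after SUB r1, r1, #20: r1=(-31)-20=-51
after ADD r2, r2, #2: r2=5+2=7
CMP r2, #9  (cmp 7,9)
BNE L2: taken
after SUB r1, r1, #20: r1=(-51)-20=-71
after ADD r2, r2, #2: r2=7+2=9
CMP r2, #9  (cmp 9,9)
BNE L2: not taken
after XOR r1, r1, #8: r1=(-71)^8=-79
halt.
Total executed instructions: 20.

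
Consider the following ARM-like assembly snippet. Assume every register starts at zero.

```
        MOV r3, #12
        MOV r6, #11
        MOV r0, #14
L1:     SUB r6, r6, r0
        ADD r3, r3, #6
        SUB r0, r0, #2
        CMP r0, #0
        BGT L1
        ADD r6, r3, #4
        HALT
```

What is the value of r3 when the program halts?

r3=12
r6=11
r0=14
r6=11-14=-3
r3=12+6=18
r0=14-2=12
CMP r0, #0  (cmp 12,0)
BGT L1: taken
r6=(-3)-12=-15
r3=18+6=24
r0=12-2=10
CMP r0, #0  (cmp 10,0)
BGT L1: taken
r6=(-15)-10=-25
r3=24+6=30
r0=10-2=8
CMP r0, #0  (cmp 8,0)
BGT L1: taken
r6=(-25)-8=-33
r3=30+6=36
r0=8-2=6
CMP r0, #0  (cmp 6,0)
BGT L1: taken
r6=(-33)-6=-39
r3=36+6=42
r0=6-2=4
CMP r0, #0  (cmp 4,0)
BGT L1: taken
r6=(-39)-4=-43
r3=42+6=48
r0=4-2=2
CMP r0, #0  (cmp 2,0)
BGT L1: taken
r6=(-43)-2=-45
r3=48+6=54
r0=2-2=0
CMP r0, #0  (cmp 0,0)
BGT L1: not taken
r6=54+4=58
halt.

54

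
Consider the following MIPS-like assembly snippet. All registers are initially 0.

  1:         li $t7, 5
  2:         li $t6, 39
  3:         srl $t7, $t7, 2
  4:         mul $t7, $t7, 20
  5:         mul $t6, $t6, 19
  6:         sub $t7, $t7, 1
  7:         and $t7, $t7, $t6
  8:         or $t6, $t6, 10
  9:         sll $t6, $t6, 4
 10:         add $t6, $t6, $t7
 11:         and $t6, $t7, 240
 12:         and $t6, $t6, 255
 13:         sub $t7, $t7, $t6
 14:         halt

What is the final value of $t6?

li $t7, 5 → $t7=5
li $t6, 39 → $t6=39
srl $t7, $t7, 2 → $t7=5>>2=1
mul $t7, $t7, 20 → $t7=1*20=20
mul $t6, $t6, 19 → $t6=39*19=741
sub $t7, $t7, 1 → $t7=20-1=19
and $t7, $t7, $t6 → $t7=19&741=1
or $t6, $t6, 10 → $t6=741|10=751
sll $t6, $t6, 4 → $t6=751<<4=12016
add $t6, $t6, $t7 → $t6=12016+1=12017
and $t6, $t7, 240 → $t6=1&240=0
and $t6, $t6, 255 → $t6=0&255=0
sub $t7, $t7, $t6 → $t7=1-0=1
halt.

0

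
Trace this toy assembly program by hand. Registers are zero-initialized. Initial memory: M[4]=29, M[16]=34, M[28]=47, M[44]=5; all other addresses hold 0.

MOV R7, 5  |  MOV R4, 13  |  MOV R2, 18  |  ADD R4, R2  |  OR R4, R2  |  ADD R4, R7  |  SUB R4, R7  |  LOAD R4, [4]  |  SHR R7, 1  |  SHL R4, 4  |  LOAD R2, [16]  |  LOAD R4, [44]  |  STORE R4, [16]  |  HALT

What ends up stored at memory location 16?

5

MOV R7, 5 → R7=5
MOV R4, 13 → R4=13
MOV R2, 18 → R2=18
ADD R4, R2 → R4=13+18=31
OR R4, R2 → R4=31|18=31
ADD R4, R7 → R4=31+5=36
SUB R4, R7 → R4=36-5=31
LOAD R4, [4] → R4=M[4]=29
SHR R7, 1 → R7=5>>1=2
SHL R4, 4 → R4=29<<4=464
LOAD R2, [16] → R2=M[16]=34
LOAD R4, [44] → R4=M[44]=5
STORE R4, [16] → M[16]=5
halt.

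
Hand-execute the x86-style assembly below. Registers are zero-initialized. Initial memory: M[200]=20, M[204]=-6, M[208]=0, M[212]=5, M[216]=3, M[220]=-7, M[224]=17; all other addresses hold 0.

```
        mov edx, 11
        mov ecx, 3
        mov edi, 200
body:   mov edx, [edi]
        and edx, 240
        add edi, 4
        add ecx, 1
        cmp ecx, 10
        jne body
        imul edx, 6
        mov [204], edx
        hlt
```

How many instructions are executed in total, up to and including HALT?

mov edx, 11 → edx=11
mov ecx, 3 → ecx=3
mov edi, 200 → edi=200
mov edx, [edi] → edx=M[200]=20
and edx, 240 → edx=20&240=16
add edi, 4 → edi=200+4=204
add ecx, 1 → ecx=3+1=4
cmp ecx, 10  (cmp 4,10)
jne body: taken
mov edx, [edi] → edx=M[204]=-6
and edx, 240 → edx=(-6)&240=240
add edi, 4 → edi=204+4=208
add ecx, 1 → ecx=4+1=5
cmp ecx, 10  (cmp 5,10)
jne body: taken
mov edx, [edi] → edx=M[208]=0
and edx, 240 → edx=0&240=0
add edi, 4 → edi=208+4=212
add ecx, 1 → ecx=5+1=6
cmp ecx, 10  (cmp 6,10)
jne body: taken
mov edx, [edi] → edx=M[212]=5
and edx, 240 → edx=5&240=0
add edi, 4 → edi=212+4=216
add ecx, 1 → ecx=6+1=7
cmp ecx, 10  (cmp 7,10)
jne body: taken
mov edx, [edi] → edx=M[216]=3
and edx, 240 → edx=3&240=0
add edi, 4 → edi=216+4=220
add ecx, 1 → ecx=7+1=8
cmp ecx, 10  (cmp 8,10)
jne body: taken
mov edx, [edi] → edx=M[220]=-7
and edx, 240 → edx=(-7)&240=240
add edi, 4 → edi=220+4=224
add ecx, 1 → ecx=8+1=9
cmp ecx, 10  (cmp 9,10)
jne body: taken
mov edx, [edi] → edx=M[224]=17
and edx, 240 → edx=17&240=16
add edi, 4 → edi=224+4=228
add ecx, 1 → ecx=9+1=10
cmp ecx, 10  (cmp 10,10)
jne body: not taken
imul edx, 6 → edx=16*6=96
mov [204], edx → M[204]=96
halt.
Total executed instructions: 48.

48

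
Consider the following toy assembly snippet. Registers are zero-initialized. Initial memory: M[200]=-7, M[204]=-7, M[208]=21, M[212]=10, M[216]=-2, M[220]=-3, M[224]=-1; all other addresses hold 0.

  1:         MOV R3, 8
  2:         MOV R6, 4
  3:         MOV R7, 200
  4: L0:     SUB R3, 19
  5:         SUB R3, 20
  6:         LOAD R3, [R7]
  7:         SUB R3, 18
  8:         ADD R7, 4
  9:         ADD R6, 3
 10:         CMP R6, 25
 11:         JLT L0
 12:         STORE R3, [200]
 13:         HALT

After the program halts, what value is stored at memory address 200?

MOV R3, 8 → R3=8
MOV R6, 4 → R6=4
MOV R7, 200 → R7=200
SUB R3, 19 → R3=8-19=-11
SUB R3, 20 → R3=(-11)-20=-31
LOAD R3, [R7] → R3=M[200]=-7
SUB R3, 18 → R3=(-7)-18=-25
ADD R7, 4 → R7=200+4=204
ADD R6, 3 → R6=4+3=7
CMP R6, 25  (cmp 7,25)
JLT L0: taken
SUB R3, 19 → R3=(-25)-19=-44
SUB R3, 20 → R3=(-44)-20=-64
LOAD R3, [R7] → R3=M[204]=-7
SUB R3, 18 → R3=(-7)-18=-25
ADD R7, 4 → R7=204+4=208
ADD R6, 3 → R6=7+3=10
CMP R6, 25  (cmp 10,25)
JLT L0: taken
SUB R3, 19 → R3=(-25)-19=-44
SUB R3, 20 → R3=(-44)-20=-64
LOAD R3, [R7] → R3=M[208]=21
SUB R3, 18 → R3=21-18=3
ADD R7, 4 → R7=208+4=212
ADD R6, 3 → R6=10+3=13
CMP R6, 25  (cmp 13,25)
JLT L0: taken
SUB R3, 19 → R3=3-19=-16
SUB R3, 20 → R3=(-16)-20=-36
LOAD R3, [R7] → R3=M[212]=10
SUB R3, 18 → R3=10-18=-8
ADD R7, 4 → R7=212+4=216
ADD R6, 3 → R6=13+3=16
CMP R6, 25  (cmp 16,25)
JLT L0: taken
SUB R3, 19 → R3=(-8)-19=-27
SUB R3, 20 → R3=(-27)-20=-47
LOAD R3, [R7] → R3=M[216]=-2
SUB R3, 18 → R3=(-2)-18=-20
ADD R7, 4 → R7=216+4=220
ADD R6, 3 → R6=16+3=19
CMP R6, 25  (cmp 19,25)
JLT L0: taken
SUB R3, 19 → R3=(-20)-19=-39
SUB R3, 20 → R3=(-39)-20=-59
LOAD R3, [R7] → R3=M[220]=-3
SUB R3, 18 → R3=(-3)-18=-21
ADD R7, 4 → R7=220+4=224
ADD R6, 3 → R6=19+3=22
CMP R6, 25  (cmp 22,25)
JLT L0: taken
SUB R3, 19 → R3=(-21)-19=-40
SUB R3, 20 → R3=(-40)-20=-60
LOAD R3, [R7] → R3=M[224]=-1
SUB R3, 18 → R3=(-1)-18=-19
ADD R7, 4 → R7=224+4=228
ADD R6, 3 → R6=22+3=25
CMP R6, 25  (cmp 25,25)
JLT L0: not taken
STORE R3, [200] → M[200]=-19
halt.

-19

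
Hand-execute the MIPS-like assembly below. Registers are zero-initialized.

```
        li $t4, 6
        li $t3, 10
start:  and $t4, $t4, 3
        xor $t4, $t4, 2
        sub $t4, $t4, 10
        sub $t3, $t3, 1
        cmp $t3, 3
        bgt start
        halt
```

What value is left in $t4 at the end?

-10

after li $t4, 6: $t4=6
after li $t3, 10: $t3=10
after and $t4, $t4, 3: $t4=6&3=2
after xor $t4, $t4, 2: $t4=2^2=0
after sub $t4, $t4, 10: $t4=0-10=-10
after sub $t3, $t3, 1: $t3=10-1=9
cmp $t3, 3  (cmp 9,3)
bgt start: taken
after and $t4, $t4, 3: $t4=(-10)&3=2
after xor $t4, $t4, 2: $t4=2^2=0
after sub $t4, $t4, 10: $t4=0-10=-10
after sub $t3, $t3, 1: $t3=9-1=8
cmp $t3, 3  (cmp 8,3)
bgt start: taken
after and $t4, $t4, 3: $t4=(-10)&3=2
after xor $t4, $t4, 2: $t4=2^2=0
after sub $t4, $t4, 10: $t4=0-10=-10
after sub $t3, $t3, 1: $t3=8-1=7
cmp $t3, 3  (cmp 7,3)
bgt start: taken
after and $t4, $t4, 3: $t4=(-10)&3=2
after xor $t4, $t4, 2: $t4=2^2=0
after sub $t4, $t4, 10: $t4=0-10=-10
after sub $t3, $t3, 1: $t3=7-1=6
cmp $t3, 3  (cmp 6,3)
bgt start: taken
after and $t4, $t4, 3: $t4=(-10)&3=2
after xor $t4, $t4, 2: $t4=2^2=0
after sub $t4, $t4, 10: $t4=0-10=-10
after sub $t3, $t3, 1: $t3=6-1=5
cmp $t3, 3  (cmp 5,3)
bgt start: taken
after and $t4, $t4, 3: $t4=(-10)&3=2
after xor $t4, $t4, 2: $t4=2^2=0
after sub $t4, $t4, 10: $t4=0-10=-10
after sub $t3, $t3, 1: $t3=5-1=4
cmp $t3, 3  (cmp 4,3)
bgt start: taken
after and $t4, $t4, 3: $t4=(-10)&3=2
after xor $t4, $t4, 2: $t4=2^2=0
after sub $t4, $t4, 10: $t4=0-10=-10
after sub $t3, $t3, 1: $t3=4-1=3
cmp $t3, 3  (cmp 3,3)
bgt start: not taken
halt.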